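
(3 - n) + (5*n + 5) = 4*n + 8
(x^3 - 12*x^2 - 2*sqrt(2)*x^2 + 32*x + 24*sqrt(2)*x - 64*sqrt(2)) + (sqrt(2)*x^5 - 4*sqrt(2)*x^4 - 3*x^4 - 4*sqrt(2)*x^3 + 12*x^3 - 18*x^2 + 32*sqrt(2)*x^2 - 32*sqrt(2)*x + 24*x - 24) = sqrt(2)*x^5 - 4*sqrt(2)*x^4 - 3*x^4 - 4*sqrt(2)*x^3 + 13*x^3 - 30*x^2 + 30*sqrt(2)*x^2 - 8*sqrt(2)*x + 56*x - 64*sqrt(2) - 24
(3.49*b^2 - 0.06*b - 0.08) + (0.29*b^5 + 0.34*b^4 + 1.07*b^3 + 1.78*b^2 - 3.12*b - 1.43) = 0.29*b^5 + 0.34*b^4 + 1.07*b^3 + 5.27*b^2 - 3.18*b - 1.51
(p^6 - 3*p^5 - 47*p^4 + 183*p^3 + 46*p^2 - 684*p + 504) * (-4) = -4*p^6 + 12*p^5 + 188*p^4 - 732*p^3 - 184*p^2 + 2736*p - 2016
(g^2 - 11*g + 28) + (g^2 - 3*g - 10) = 2*g^2 - 14*g + 18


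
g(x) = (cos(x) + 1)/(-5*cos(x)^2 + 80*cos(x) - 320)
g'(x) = (-10*sin(x)*cos(x) + 80*sin(x))*(cos(x) + 1)/(-5*cos(x)^2 + 80*cos(x) - 320)^2 - sin(x)/(-5*cos(x)^2 + 80*cos(x) - 320) = -(cos(x) + 10)*sin(x)/(5*(cos(x) - 8)^3)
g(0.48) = -0.01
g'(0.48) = 0.00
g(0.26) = -0.01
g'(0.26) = 0.00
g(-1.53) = -0.00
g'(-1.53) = -0.00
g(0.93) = -0.01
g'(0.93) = 0.00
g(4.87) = -0.00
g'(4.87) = -0.00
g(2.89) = -0.00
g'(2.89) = 0.00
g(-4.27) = -0.00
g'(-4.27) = 0.00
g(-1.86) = -0.00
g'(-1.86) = -0.00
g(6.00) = -0.00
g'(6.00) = 0.00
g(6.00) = -0.00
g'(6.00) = 0.00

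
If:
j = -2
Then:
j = -2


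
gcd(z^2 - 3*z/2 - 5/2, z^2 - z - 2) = z + 1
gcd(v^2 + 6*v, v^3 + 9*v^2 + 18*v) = v^2 + 6*v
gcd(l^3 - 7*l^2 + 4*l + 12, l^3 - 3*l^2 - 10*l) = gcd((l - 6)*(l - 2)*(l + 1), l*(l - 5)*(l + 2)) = 1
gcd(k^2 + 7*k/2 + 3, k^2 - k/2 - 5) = k + 2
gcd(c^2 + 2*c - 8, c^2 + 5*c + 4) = c + 4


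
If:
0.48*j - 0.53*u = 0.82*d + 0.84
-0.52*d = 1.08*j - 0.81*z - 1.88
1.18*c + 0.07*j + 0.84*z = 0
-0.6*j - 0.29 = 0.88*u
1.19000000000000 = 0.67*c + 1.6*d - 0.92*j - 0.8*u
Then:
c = -2.61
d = 2.40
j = 3.13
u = -2.47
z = 3.40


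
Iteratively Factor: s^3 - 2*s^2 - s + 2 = (s + 1)*(s^2 - 3*s + 2) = (s - 1)*(s + 1)*(s - 2)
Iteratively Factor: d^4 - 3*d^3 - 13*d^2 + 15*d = (d - 5)*(d^3 + 2*d^2 - 3*d) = d*(d - 5)*(d^2 + 2*d - 3) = d*(d - 5)*(d - 1)*(d + 3)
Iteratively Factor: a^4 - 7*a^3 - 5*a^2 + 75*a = (a - 5)*(a^3 - 2*a^2 - 15*a) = (a - 5)^2*(a^2 + 3*a) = a*(a - 5)^2*(a + 3)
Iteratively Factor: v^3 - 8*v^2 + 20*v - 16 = (v - 2)*(v^2 - 6*v + 8) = (v - 2)^2*(v - 4)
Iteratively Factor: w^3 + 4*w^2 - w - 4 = (w - 1)*(w^2 + 5*w + 4) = (w - 1)*(w + 1)*(w + 4)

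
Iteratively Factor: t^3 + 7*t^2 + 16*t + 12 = (t + 2)*(t^2 + 5*t + 6) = (t + 2)*(t + 3)*(t + 2)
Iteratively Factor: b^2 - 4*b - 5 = (b + 1)*(b - 5)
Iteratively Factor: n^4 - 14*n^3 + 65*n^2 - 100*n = (n - 4)*(n^3 - 10*n^2 + 25*n) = n*(n - 4)*(n^2 - 10*n + 25) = n*(n - 5)*(n - 4)*(n - 5)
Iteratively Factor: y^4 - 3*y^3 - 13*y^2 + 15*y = (y)*(y^3 - 3*y^2 - 13*y + 15) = y*(y - 1)*(y^2 - 2*y - 15) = y*(y - 5)*(y - 1)*(y + 3)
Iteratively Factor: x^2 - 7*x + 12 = (x - 3)*(x - 4)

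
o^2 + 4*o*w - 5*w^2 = (o - w)*(o + 5*w)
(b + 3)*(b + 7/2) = b^2 + 13*b/2 + 21/2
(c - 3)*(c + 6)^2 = c^3 + 9*c^2 - 108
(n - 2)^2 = n^2 - 4*n + 4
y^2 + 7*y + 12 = (y + 3)*(y + 4)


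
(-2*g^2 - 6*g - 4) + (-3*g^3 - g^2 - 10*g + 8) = -3*g^3 - 3*g^2 - 16*g + 4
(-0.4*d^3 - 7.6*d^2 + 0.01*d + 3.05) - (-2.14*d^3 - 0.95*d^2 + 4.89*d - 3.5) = 1.74*d^3 - 6.65*d^2 - 4.88*d + 6.55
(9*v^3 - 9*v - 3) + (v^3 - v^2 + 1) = 10*v^3 - v^2 - 9*v - 2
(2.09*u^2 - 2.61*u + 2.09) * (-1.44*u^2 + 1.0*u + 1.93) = -3.0096*u^4 + 5.8484*u^3 - 1.5859*u^2 - 2.9473*u + 4.0337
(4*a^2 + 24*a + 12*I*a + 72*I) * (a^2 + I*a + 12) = 4*a^4 + 24*a^3 + 16*I*a^3 + 36*a^2 + 96*I*a^2 + 216*a + 144*I*a + 864*I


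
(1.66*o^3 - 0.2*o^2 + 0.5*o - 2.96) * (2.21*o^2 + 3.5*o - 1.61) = 3.6686*o^5 + 5.368*o^4 - 2.2676*o^3 - 4.4696*o^2 - 11.165*o + 4.7656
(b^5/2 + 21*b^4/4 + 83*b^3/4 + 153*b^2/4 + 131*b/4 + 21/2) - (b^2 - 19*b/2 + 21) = b^5/2 + 21*b^4/4 + 83*b^3/4 + 149*b^2/4 + 169*b/4 - 21/2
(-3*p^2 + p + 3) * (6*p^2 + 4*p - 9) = -18*p^4 - 6*p^3 + 49*p^2 + 3*p - 27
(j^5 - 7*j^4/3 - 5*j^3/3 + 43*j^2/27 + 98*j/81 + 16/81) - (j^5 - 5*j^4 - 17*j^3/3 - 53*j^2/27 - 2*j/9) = 8*j^4/3 + 4*j^3 + 32*j^2/9 + 116*j/81 + 16/81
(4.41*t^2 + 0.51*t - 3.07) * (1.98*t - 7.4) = 8.7318*t^3 - 31.6242*t^2 - 9.8526*t + 22.718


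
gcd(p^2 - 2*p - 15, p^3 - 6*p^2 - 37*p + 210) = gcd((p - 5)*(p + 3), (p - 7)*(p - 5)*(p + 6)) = p - 5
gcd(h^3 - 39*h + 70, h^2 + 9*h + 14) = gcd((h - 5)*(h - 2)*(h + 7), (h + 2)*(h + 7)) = h + 7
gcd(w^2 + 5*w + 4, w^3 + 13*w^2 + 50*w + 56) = w + 4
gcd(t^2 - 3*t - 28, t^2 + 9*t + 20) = t + 4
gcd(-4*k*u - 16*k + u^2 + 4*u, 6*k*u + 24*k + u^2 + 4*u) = u + 4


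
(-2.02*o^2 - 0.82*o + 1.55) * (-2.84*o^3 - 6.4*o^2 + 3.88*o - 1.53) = 5.7368*o^5 + 15.2568*o^4 - 6.9916*o^3 - 10.011*o^2 + 7.2686*o - 2.3715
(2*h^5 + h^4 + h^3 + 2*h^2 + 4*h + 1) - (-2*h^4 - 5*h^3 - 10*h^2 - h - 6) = 2*h^5 + 3*h^4 + 6*h^3 + 12*h^2 + 5*h + 7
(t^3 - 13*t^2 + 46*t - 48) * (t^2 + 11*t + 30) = t^5 - 2*t^4 - 67*t^3 + 68*t^2 + 852*t - 1440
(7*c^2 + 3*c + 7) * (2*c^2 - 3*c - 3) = 14*c^4 - 15*c^3 - 16*c^2 - 30*c - 21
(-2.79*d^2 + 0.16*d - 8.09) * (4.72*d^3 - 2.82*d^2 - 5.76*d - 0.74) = -13.1688*d^5 + 8.623*d^4 - 22.5656*d^3 + 23.9568*d^2 + 46.48*d + 5.9866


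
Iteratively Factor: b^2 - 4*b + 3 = (b - 1)*(b - 3)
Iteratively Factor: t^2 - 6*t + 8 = (t - 4)*(t - 2)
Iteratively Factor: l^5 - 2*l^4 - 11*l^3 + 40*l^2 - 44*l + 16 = (l - 2)*(l^4 - 11*l^2 + 18*l - 8) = (l - 2)*(l - 1)*(l^3 + l^2 - 10*l + 8) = (l - 2)*(l - 1)*(l + 4)*(l^2 - 3*l + 2) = (l - 2)*(l - 1)^2*(l + 4)*(l - 2)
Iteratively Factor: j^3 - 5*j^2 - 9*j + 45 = (j - 3)*(j^2 - 2*j - 15) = (j - 5)*(j - 3)*(j + 3)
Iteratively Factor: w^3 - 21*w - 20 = (w + 1)*(w^2 - w - 20) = (w - 5)*(w + 1)*(w + 4)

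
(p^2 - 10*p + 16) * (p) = p^3 - 10*p^2 + 16*p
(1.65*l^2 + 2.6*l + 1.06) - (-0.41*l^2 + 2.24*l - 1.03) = 2.06*l^2 + 0.36*l + 2.09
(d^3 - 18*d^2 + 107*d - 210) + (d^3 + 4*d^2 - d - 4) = 2*d^3 - 14*d^2 + 106*d - 214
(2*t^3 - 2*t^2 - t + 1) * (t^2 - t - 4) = 2*t^5 - 4*t^4 - 7*t^3 + 10*t^2 + 3*t - 4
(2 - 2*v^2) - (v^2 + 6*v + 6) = -3*v^2 - 6*v - 4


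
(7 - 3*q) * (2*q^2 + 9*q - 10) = -6*q^3 - 13*q^2 + 93*q - 70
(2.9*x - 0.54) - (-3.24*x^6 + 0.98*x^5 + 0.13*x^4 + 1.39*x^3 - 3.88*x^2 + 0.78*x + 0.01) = 3.24*x^6 - 0.98*x^5 - 0.13*x^4 - 1.39*x^3 + 3.88*x^2 + 2.12*x - 0.55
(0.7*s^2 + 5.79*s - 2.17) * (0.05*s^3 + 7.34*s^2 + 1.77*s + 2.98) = 0.035*s^5 + 5.4275*s^4 + 43.6291*s^3 - 3.5935*s^2 + 13.4133*s - 6.4666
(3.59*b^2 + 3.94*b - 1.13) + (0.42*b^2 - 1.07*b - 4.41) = 4.01*b^2 + 2.87*b - 5.54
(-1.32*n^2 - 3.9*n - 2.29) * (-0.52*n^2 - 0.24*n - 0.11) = 0.6864*n^4 + 2.3448*n^3 + 2.272*n^2 + 0.9786*n + 0.2519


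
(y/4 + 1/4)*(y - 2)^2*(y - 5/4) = y^4/4 - 17*y^3/16 + 15*y^2/16 + y - 5/4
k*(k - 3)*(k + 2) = k^3 - k^2 - 6*k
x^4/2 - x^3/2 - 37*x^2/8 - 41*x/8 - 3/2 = (x/2 + 1/2)*(x - 4)*(x + 1/2)*(x + 3/2)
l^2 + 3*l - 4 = (l - 1)*(l + 4)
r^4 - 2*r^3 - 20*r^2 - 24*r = r*(r - 6)*(r + 2)^2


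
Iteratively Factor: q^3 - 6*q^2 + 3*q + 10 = (q - 5)*(q^2 - q - 2) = (q - 5)*(q - 2)*(q + 1)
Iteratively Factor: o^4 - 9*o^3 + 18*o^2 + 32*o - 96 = (o - 4)*(o^3 - 5*o^2 - 2*o + 24) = (o - 4)^2*(o^2 - o - 6) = (o - 4)^2*(o - 3)*(o + 2)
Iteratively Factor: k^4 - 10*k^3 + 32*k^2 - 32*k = (k - 2)*(k^3 - 8*k^2 + 16*k) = k*(k - 2)*(k^2 - 8*k + 16) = k*(k - 4)*(k - 2)*(k - 4)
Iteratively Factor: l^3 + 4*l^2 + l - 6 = (l + 2)*(l^2 + 2*l - 3) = (l + 2)*(l + 3)*(l - 1)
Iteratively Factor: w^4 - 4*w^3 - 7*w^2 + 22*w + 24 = (w - 3)*(w^3 - w^2 - 10*w - 8) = (w - 3)*(w + 1)*(w^2 - 2*w - 8) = (w - 4)*(w - 3)*(w + 1)*(w + 2)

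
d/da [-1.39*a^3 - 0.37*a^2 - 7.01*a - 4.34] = -4.17*a^2 - 0.74*a - 7.01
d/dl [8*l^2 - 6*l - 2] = 16*l - 6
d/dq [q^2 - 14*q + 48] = 2*q - 14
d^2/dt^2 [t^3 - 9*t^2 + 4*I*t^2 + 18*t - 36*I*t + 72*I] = 6*t - 18 + 8*I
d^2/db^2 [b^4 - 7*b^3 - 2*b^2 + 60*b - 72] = 12*b^2 - 42*b - 4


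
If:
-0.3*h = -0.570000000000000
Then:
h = 1.90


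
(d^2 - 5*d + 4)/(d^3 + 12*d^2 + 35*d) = (d^2 - 5*d + 4)/(d*(d^2 + 12*d + 35))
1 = 1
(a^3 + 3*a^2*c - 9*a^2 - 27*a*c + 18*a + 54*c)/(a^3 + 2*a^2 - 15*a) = (a^2 + 3*a*c - 6*a - 18*c)/(a*(a + 5))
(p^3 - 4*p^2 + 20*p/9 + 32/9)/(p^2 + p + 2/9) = (3*p^2 - 14*p + 16)/(3*p + 1)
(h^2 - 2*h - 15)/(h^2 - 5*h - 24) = (h - 5)/(h - 8)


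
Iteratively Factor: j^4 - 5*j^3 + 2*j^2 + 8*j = (j - 2)*(j^3 - 3*j^2 - 4*j) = (j - 4)*(j - 2)*(j^2 + j) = (j - 4)*(j - 2)*(j + 1)*(j)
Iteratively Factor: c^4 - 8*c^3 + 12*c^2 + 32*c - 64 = (c - 2)*(c^3 - 6*c^2 + 32) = (c - 4)*(c - 2)*(c^2 - 2*c - 8) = (c - 4)^2*(c - 2)*(c + 2)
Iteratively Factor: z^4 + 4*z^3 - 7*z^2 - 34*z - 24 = (z - 3)*(z^3 + 7*z^2 + 14*z + 8) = (z - 3)*(z + 4)*(z^2 + 3*z + 2) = (z - 3)*(z + 2)*(z + 4)*(z + 1)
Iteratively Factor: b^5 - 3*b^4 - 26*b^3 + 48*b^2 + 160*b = (b - 5)*(b^4 + 2*b^3 - 16*b^2 - 32*b) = (b - 5)*(b + 2)*(b^3 - 16*b) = (b - 5)*(b - 4)*(b + 2)*(b^2 + 4*b) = b*(b - 5)*(b - 4)*(b + 2)*(b + 4)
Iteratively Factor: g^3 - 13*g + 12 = (g + 4)*(g^2 - 4*g + 3) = (g - 1)*(g + 4)*(g - 3)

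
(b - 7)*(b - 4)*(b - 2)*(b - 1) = b^4 - 14*b^3 + 63*b^2 - 106*b + 56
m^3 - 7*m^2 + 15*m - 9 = (m - 3)^2*(m - 1)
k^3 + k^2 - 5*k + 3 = (k - 1)^2*(k + 3)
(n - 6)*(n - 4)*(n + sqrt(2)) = n^3 - 10*n^2 + sqrt(2)*n^2 - 10*sqrt(2)*n + 24*n + 24*sqrt(2)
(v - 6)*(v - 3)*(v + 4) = v^3 - 5*v^2 - 18*v + 72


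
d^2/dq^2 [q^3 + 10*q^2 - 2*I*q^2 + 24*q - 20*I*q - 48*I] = 6*q + 20 - 4*I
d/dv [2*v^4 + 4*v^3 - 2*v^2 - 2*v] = 8*v^3 + 12*v^2 - 4*v - 2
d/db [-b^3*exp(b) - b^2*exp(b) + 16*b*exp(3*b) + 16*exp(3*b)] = (-b^3 - 4*b^2 + 48*b*exp(2*b) - 2*b + 64*exp(2*b))*exp(b)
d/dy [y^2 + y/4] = 2*y + 1/4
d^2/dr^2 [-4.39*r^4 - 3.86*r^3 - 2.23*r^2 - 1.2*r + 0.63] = -52.68*r^2 - 23.16*r - 4.46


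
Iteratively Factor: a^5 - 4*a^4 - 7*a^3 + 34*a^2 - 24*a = (a - 4)*(a^4 - 7*a^2 + 6*a) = (a - 4)*(a - 2)*(a^3 + 2*a^2 - 3*a) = (a - 4)*(a - 2)*(a - 1)*(a^2 + 3*a) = a*(a - 4)*(a - 2)*(a - 1)*(a + 3)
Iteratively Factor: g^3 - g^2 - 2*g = (g)*(g^2 - g - 2) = g*(g + 1)*(g - 2)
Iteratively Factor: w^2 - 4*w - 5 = (w + 1)*(w - 5)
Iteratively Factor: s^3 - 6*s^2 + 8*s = (s - 4)*(s^2 - 2*s) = s*(s - 4)*(s - 2)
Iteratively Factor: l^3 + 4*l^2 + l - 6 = (l - 1)*(l^2 + 5*l + 6) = (l - 1)*(l + 2)*(l + 3)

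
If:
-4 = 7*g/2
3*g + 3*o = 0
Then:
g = -8/7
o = 8/7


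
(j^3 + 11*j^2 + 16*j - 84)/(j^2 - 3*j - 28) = (-j^3 - 11*j^2 - 16*j + 84)/(-j^2 + 3*j + 28)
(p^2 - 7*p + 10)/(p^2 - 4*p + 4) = (p - 5)/(p - 2)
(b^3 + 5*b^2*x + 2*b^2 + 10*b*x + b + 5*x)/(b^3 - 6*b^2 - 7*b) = (b^2 + 5*b*x + b + 5*x)/(b*(b - 7))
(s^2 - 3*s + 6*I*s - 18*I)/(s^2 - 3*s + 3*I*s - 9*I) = (s + 6*I)/(s + 3*I)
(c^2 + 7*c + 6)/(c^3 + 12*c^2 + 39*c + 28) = (c + 6)/(c^2 + 11*c + 28)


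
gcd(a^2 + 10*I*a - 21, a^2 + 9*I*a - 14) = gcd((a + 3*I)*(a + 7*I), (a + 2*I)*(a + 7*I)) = a + 7*I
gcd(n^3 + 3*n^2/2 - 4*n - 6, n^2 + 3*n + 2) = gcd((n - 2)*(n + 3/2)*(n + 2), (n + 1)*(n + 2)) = n + 2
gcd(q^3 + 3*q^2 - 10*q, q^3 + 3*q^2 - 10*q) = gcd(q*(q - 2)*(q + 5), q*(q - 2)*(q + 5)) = q^3 + 3*q^2 - 10*q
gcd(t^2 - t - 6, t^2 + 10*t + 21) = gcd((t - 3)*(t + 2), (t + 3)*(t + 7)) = 1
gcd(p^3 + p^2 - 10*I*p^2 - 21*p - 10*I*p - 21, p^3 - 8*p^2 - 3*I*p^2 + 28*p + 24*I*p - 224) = p - 7*I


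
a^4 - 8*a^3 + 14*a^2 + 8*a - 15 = (a - 5)*(a - 3)*(a - 1)*(a + 1)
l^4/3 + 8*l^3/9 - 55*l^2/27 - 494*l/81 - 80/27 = (l/3 + 1)*(l - 8/3)*(l + 2/3)*(l + 5/3)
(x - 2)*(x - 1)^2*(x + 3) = x^4 - x^3 - 7*x^2 + 13*x - 6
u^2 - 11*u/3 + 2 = (u - 3)*(u - 2/3)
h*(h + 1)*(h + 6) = h^3 + 7*h^2 + 6*h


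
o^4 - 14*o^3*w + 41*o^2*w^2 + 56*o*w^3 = o*(o - 8*w)*(o - 7*w)*(o + w)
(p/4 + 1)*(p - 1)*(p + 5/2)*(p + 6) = p^4/4 + 23*p^3/8 + 73*p^2/8 + 11*p/4 - 15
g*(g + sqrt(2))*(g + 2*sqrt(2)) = g^3 + 3*sqrt(2)*g^2 + 4*g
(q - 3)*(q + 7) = q^2 + 4*q - 21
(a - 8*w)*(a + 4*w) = a^2 - 4*a*w - 32*w^2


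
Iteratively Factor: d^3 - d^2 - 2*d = (d + 1)*(d^2 - 2*d) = d*(d + 1)*(d - 2)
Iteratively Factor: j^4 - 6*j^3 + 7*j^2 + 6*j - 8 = (j - 2)*(j^3 - 4*j^2 - j + 4) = (j - 2)*(j + 1)*(j^2 - 5*j + 4) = (j - 4)*(j - 2)*(j + 1)*(j - 1)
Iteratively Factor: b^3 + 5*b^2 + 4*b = (b + 1)*(b^2 + 4*b) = (b + 1)*(b + 4)*(b)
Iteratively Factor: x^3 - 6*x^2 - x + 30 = (x - 3)*(x^2 - 3*x - 10) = (x - 3)*(x + 2)*(x - 5)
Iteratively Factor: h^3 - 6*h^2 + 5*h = (h)*(h^2 - 6*h + 5) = h*(h - 1)*(h - 5)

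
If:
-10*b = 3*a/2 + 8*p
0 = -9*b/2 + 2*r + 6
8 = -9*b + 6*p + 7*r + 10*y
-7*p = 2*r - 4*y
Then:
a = 2912*y/243 - 7600/243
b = 668/81 - 376*y/81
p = 32*y/9 - 40/9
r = 140/9 - 94*y/9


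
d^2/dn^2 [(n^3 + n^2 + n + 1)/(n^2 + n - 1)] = 2*(2*n^3 + 3*n^2 + 9*n + 4)/(n^6 + 3*n^5 - 5*n^3 + 3*n - 1)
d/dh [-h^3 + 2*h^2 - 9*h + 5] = -3*h^2 + 4*h - 9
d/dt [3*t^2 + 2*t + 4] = 6*t + 2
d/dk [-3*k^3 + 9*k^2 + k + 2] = -9*k^2 + 18*k + 1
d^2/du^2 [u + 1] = 0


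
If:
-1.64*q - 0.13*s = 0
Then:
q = -0.0792682926829268*s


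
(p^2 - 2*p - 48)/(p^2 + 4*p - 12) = (p - 8)/(p - 2)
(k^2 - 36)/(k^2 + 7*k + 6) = (k - 6)/(k + 1)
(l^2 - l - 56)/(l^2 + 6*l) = (l^2 - l - 56)/(l*(l + 6))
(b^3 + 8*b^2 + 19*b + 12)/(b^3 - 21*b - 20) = (b + 3)/(b - 5)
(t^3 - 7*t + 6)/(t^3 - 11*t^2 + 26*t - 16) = (t + 3)/(t - 8)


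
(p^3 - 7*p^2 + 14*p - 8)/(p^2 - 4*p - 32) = (-p^3 + 7*p^2 - 14*p + 8)/(-p^2 + 4*p + 32)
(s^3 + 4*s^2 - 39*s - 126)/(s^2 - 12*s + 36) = (s^2 + 10*s + 21)/(s - 6)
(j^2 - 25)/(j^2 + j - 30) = (j + 5)/(j + 6)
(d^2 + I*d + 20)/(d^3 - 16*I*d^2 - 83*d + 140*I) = (d + 5*I)/(d^2 - 12*I*d - 35)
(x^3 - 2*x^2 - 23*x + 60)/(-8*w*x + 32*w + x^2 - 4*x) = (x^2 + 2*x - 15)/(-8*w + x)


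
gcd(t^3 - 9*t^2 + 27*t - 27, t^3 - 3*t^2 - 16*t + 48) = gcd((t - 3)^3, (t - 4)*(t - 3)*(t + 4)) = t - 3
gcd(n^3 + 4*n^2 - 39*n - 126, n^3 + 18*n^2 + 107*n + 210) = n + 7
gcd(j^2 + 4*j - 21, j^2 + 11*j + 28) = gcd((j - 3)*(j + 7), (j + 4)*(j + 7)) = j + 7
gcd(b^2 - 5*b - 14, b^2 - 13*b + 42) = b - 7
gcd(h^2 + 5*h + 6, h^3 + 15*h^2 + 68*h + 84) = h + 2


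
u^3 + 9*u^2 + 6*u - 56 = (u - 2)*(u + 4)*(u + 7)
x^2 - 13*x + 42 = (x - 7)*(x - 6)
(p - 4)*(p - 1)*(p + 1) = p^3 - 4*p^2 - p + 4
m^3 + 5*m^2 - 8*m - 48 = (m - 3)*(m + 4)^2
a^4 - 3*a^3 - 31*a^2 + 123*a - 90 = (a - 5)*(a - 3)*(a - 1)*(a + 6)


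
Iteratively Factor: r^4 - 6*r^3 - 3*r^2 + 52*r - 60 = (r - 2)*(r^3 - 4*r^2 - 11*r + 30) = (r - 5)*(r - 2)*(r^2 + r - 6) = (r - 5)*(r - 2)^2*(r + 3)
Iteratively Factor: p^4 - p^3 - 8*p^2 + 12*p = (p - 2)*(p^3 + p^2 - 6*p) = p*(p - 2)*(p^2 + p - 6) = p*(p - 2)*(p + 3)*(p - 2)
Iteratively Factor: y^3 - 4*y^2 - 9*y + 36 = (y + 3)*(y^2 - 7*y + 12) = (y - 3)*(y + 3)*(y - 4)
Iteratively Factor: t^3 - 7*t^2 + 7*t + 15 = (t - 3)*(t^2 - 4*t - 5) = (t - 5)*(t - 3)*(t + 1)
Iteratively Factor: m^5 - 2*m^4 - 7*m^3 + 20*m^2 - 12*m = (m - 2)*(m^4 - 7*m^2 + 6*m) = (m - 2)^2*(m^3 + 2*m^2 - 3*m) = m*(m - 2)^2*(m^2 + 2*m - 3) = m*(m - 2)^2*(m - 1)*(m + 3)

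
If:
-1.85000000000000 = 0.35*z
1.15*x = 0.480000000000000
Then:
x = 0.42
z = -5.29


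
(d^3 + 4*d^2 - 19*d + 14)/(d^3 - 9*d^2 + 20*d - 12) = (d + 7)/(d - 6)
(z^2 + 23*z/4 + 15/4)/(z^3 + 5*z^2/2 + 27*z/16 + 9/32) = 8*(z + 5)/(8*z^2 + 14*z + 3)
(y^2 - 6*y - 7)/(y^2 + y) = (y - 7)/y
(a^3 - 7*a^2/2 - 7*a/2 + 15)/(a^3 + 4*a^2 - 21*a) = (a^2 - a/2 - 5)/(a*(a + 7))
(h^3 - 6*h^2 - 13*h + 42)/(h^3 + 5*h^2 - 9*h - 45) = (h^2 - 9*h + 14)/(h^2 + 2*h - 15)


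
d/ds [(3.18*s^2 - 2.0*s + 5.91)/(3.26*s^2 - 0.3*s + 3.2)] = (5.566*s^2 - 18.1812*s - 4.627)/(10.6276*s^4 - 1.956*s^3 + 20.954*s^2 - 1.92*s + 10.24)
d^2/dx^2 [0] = 0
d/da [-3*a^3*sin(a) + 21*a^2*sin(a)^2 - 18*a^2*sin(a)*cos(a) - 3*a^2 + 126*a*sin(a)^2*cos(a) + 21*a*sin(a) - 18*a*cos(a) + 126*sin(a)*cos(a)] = -3*a^3*cos(a) - 9*a^2*sin(a) + 21*a^2*sin(2*a) - 18*a^2*cos(2*a) - 27*a*sin(a)/2 - 18*a*sin(2*a) + 189*a*sin(3*a)/2 + 21*a*cos(a) - 21*a*cos(2*a) + 15*a + 21*sin(a) + 27*cos(a)/2 + 126*cos(2*a) - 63*cos(3*a)/2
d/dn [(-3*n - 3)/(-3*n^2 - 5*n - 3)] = 3*(3*n^2 + 5*n - (n + 1)*(6*n + 5) + 3)/(3*n^2 + 5*n + 3)^2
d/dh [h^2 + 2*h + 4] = 2*h + 2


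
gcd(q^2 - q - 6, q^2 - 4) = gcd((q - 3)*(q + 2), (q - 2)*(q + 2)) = q + 2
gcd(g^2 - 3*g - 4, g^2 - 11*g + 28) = g - 4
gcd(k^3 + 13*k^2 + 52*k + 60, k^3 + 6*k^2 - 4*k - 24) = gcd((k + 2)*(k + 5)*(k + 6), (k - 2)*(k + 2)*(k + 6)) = k^2 + 8*k + 12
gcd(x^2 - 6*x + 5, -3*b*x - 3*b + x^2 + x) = 1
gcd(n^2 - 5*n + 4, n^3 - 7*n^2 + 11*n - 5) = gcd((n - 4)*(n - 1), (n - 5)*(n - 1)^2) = n - 1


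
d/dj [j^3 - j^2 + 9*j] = 3*j^2 - 2*j + 9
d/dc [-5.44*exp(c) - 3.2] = -5.44*exp(c)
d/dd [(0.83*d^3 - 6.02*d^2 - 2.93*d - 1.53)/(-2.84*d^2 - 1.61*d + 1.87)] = (-2.3572*d^4 - 2.6726*d^3 + 6.0273*d^2 - 31.2052*d - 7.9424)/(8.0656*d^4 + 9.1448*d^3 - 8.0295*d^2 - 6.0214*d + 3.4969)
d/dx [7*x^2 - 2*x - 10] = 14*x - 2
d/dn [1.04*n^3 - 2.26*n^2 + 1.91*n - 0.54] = 3.12*n^2 - 4.52*n + 1.91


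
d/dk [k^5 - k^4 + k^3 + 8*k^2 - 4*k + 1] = 5*k^4 - 4*k^3 + 3*k^2 + 16*k - 4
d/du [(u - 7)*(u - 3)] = 2*u - 10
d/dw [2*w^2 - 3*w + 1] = 4*w - 3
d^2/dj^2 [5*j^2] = 10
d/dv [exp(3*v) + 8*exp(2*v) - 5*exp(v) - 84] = (3*exp(2*v) + 16*exp(v) - 5)*exp(v)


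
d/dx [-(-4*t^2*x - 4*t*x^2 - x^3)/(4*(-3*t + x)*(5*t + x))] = (-60*t^4 - 120*t^3*x - 41*t^2*x^2 + 4*t*x^3 + x^4)/(4*(225*t^4 - 60*t^3*x - 26*t^2*x^2 + 4*t*x^3 + x^4))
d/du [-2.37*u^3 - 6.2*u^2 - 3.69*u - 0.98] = -7.11*u^2 - 12.4*u - 3.69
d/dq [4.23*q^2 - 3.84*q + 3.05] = 8.46*q - 3.84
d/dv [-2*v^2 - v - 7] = -4*v - 1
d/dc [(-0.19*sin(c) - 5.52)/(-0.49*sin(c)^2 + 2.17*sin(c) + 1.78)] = (-0.0931*sin(c)^2 - 5.4096*sin(c) + 11.6402)*cos(c)/(0.2401*sin(c)^4 - 2.1266*sin(c)^3 + 2.9645*sin(c)^2 + 7.7252*sin(c) + 3.1684)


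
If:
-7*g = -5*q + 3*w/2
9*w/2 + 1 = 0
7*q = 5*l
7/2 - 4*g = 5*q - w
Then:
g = 65/198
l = 2723/4950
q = 389/990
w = -2/9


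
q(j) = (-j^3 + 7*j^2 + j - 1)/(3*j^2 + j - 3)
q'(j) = (-6*j - 1)*(-j^3 + 7*j^2 + j - 1)/(3*j^2 + j - 3)^2 + (-3*j^2 + 14*j + 1)/(3*j^2 + j - 3)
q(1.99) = 1.92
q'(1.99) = -0.72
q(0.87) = 32.05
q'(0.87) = -1339.43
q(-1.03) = -7.66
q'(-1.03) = 66.42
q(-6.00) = 4.66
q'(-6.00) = -0.28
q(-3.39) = 4.09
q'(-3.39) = -0.06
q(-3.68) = 4.12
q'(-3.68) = -0.12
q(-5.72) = 4.58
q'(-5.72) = -0.28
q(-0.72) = -1.05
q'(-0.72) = 6.53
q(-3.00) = 4.10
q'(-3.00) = 0.08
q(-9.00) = 5.57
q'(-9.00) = -0.32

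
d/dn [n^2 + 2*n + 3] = 2*n + 2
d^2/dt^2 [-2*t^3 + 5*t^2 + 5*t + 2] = 10 - 12*t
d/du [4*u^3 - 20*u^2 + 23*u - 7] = 12*u^2 - 40*u + 23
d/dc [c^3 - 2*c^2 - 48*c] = 3*c^2 - 4*c - 48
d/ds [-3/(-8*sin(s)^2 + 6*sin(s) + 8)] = 3*(3 - 8*sin(s))*cos(s)/(2*(3*sin(s) + 4*cos(s)^2)^2)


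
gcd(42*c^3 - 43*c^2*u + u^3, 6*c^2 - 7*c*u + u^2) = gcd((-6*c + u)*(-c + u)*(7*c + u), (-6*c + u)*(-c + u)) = 6*c^2 - 7*c*u + u^2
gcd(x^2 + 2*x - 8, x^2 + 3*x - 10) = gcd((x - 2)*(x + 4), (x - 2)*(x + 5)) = x - 2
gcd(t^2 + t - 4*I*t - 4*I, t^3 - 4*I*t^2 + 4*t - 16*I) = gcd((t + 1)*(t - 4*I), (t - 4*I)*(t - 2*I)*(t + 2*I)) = t - 4*I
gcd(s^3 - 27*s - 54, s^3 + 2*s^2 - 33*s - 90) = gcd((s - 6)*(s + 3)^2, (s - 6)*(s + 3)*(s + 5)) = s^2 - 3*s - 18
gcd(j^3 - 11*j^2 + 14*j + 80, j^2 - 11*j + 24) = j - 8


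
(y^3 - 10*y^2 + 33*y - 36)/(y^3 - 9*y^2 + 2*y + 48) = (y^2 - 7*y + 12)/(y^2 - 6*y - 16)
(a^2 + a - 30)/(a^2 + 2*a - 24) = (a - 5)/(a - 4)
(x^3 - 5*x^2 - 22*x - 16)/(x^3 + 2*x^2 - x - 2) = (x - 8)/(x - 1)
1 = 1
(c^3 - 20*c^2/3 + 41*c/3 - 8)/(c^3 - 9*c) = (3*c^2 - 11*c + 8)/(3*c*(c + 3))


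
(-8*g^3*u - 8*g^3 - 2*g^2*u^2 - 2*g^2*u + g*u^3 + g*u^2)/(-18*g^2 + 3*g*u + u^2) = g*(-8*g^2*u - 8*g^2 - 2*g*u^2 - 2*g*u + u^3 + u^2)/(-18*g^2 + 3*g*u + u^2)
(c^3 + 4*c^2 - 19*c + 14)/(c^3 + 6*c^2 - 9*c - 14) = (c - 1)/(c + 1)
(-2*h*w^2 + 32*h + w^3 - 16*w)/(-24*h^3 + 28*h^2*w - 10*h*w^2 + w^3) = (w^2 - 16)/(12*h^2 - 8*h*w + w^2)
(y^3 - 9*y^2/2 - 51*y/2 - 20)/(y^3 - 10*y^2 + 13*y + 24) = (y + 5/2)/(y - 3)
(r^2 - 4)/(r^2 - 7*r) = (r^2 - 4)/(r*(r - 7))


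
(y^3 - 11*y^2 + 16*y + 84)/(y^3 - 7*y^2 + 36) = (y - 7)/(y - 3)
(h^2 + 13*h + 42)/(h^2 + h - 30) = (h + 7)/(h - 5)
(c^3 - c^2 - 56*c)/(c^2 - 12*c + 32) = c*(c + 7)/(c - 4)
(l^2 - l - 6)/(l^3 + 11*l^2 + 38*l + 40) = (l - 3)/(l^2 + 9*l + 20)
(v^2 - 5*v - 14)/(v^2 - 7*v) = (v + 2)/v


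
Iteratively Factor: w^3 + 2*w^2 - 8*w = (w)*(w^2 + 2*w - 8) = w*(w - 2)*(w + 4)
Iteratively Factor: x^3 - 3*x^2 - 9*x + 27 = (x + 3)*(x^2 - 6*x + 9) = (x - 3)*(x + 3)*(x - 3)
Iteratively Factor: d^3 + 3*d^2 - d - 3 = (d - 1)*(d^2 + 4*d + 3) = (d - 1)*(d + 1)*(d + 3)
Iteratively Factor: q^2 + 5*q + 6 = (q + 3)*(q + 2)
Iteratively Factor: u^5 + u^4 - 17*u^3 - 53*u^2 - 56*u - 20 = (u - 5)*(u^4 + 6*u^3 + 13*u^2 + 12*u + 4) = (u - 5)*(u + 2)*(u^3 + 4*u^2 + 5*u + 2) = (u - 5)*(u + 1)*(u + 2)*(u^2 + 3*u + 2) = (u - 5)*(u + 1)^2*(u + 2)*(u + 2)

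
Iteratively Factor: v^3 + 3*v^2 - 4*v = (v + 4)*(v^2 - v) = v*(v + 4)*(v - 1)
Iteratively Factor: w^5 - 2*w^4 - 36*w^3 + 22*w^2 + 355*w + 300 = (w + 4)*(w^4 - 6*w^3 - 12*w^2 + 70*w + 75) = (w - 5)*(w + 4)*(w^3 - w^2 - 17*w - 15) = (w - 5)^2*(w + 4)*(w^2 + 4*w + 3) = (w - 5)^2*(w + 1)*(w + 4)*(w + 3)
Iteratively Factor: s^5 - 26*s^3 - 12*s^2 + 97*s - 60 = (s + 3)*(s^4 - 3*s^3 - 17*s^2 + 39*s - 20) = (s - 1)*(s + 3)*(s^3 - 2*s^2 - 19*s + 20) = (s - 1)*(s + 3)*(s + 4)*(s^2 - 6*s + 5) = (s - 1)^2*(s + 3)*(s + 4)*(s - 5)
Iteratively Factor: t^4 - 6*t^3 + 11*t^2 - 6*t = (t - 1)*(t^3 - 5*t^2 + 6*t) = (t - 2)*(t - 1)*(t^2 - 3*t) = t*(t - 2)*(t - 1)*(t - 3)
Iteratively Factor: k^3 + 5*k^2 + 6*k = (k + 2)*(k^2 + 3*k) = (k + 2)*(k + 3)*(k)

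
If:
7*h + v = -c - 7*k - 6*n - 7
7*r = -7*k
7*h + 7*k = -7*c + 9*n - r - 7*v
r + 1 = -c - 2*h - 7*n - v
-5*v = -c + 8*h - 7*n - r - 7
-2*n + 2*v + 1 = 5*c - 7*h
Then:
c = 2083/77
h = 2412/77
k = -1649/77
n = -670/77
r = 1649/77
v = -3943/77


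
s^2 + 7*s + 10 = (s + 2)*(s + 5)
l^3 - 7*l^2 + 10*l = l*(l - 5)*(l - 2)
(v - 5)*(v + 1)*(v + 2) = v^3 - 2*v^2 - 13*v - 10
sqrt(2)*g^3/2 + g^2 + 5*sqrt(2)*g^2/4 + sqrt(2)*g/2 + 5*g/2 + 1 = (g + 1/2)*(g + 2)*(sqrt(2)*g/2 + 1)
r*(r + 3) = r^2 + 3*r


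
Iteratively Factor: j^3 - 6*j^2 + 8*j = (j)*(j^2 - 6*j + 8) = j*(j - 2)*(j - 4)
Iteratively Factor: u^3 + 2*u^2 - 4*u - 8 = (u - 2)*(u^2 + 4*u + 4) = (u - 2)*(u + 2)*(u + 2)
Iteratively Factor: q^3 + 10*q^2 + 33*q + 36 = (q + 3)*(q^2 + 7*q + 12) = (q + 3)^2*(q + 4)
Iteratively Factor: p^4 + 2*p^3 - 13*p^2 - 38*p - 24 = (p + 3)*(p^3 - p^2 - 10*p - 8) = (p + 2)*(p + 3)*(p^2 - 3*p - 4) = (p + 1)*(p + 2)*(p + 3)*(p - 4)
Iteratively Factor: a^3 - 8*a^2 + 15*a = (a - 5)*(a^2 - 3*a) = (a - 5)*(a - 3)*(a)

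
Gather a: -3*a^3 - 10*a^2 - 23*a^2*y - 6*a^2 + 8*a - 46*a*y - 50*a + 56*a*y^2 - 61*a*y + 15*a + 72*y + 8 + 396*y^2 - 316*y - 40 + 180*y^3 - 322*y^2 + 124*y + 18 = -3*a^3 + a^2*(-23*y - 16) + a*(56*y^2 - 107*y - 27) + 180*y^3 + 74*y^2 - 120*y - 14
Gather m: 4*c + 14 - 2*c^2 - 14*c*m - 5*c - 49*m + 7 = -2*c^2 - c + m*(-14*c - 49) + 21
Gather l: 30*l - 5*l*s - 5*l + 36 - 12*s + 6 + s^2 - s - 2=l*(25 - 5*s) + s^2 - 13*s + 40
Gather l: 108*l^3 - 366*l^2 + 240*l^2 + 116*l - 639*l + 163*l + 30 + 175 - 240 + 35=108*l^3 - 126*l^2 - 360*l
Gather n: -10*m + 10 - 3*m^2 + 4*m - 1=-3*m^2 - 6*m + 9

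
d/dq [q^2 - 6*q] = 2*q - 6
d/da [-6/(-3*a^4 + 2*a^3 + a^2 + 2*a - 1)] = 12*(-6*a^3 + 3*a^2 + a + 1)/(-3*a^4 + 2*a^3 + a^2 + 2*a - 1)^2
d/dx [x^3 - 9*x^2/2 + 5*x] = 3*x^2 - 9*x + 5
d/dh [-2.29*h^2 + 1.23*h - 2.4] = 1.23 - 4.58*h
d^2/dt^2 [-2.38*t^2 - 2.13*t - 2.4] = -4.76000000000000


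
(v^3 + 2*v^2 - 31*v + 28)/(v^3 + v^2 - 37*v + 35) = (v - 4)/(v - 5)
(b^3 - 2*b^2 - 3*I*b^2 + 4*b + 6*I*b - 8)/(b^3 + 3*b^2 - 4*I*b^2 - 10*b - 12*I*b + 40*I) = (b + I)/(b + 5)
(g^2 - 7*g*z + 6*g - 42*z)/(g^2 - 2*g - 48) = (g - 7*z)/(g - 8)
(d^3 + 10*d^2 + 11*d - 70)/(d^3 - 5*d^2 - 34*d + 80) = (d + 7)/(d - 8)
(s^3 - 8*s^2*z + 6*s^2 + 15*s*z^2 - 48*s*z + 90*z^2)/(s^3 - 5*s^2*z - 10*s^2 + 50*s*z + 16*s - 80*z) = (s^2 - 3*s*z + 6*s - 18*z)/(s^2 - 10*s + 16)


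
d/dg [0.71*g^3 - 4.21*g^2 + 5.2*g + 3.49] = 2.13*g^2 - 8.42*g + 5.2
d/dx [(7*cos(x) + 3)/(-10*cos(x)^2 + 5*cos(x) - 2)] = (-70*cos(x)^2 - 60*cos(x) + 29)*sin(x)/(10*sin(x)^2 + 5*cos(x) - 12)^2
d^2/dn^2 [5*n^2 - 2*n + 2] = 10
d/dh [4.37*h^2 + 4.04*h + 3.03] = 8.74*h + 4.04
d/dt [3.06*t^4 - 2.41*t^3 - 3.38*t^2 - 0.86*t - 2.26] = 12.24*t^3 - 7.23*t^2 - 6.76*t - 0.86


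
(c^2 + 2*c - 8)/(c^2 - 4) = (c + 4)/(c + 2)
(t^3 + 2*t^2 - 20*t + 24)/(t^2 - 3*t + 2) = (t^2 + 4*t - 12)/(t - 1)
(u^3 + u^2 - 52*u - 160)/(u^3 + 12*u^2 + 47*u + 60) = (u - 8)/(u + 3)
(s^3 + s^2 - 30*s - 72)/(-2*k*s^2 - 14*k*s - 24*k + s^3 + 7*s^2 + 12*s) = (s - 6)/(-2*k + s)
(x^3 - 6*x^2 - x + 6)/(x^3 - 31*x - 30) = (x - 1)/(x + 5)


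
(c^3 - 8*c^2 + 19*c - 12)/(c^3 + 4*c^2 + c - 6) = (c^2 - 7*c + 12)/(c^2 + 5*c + 6)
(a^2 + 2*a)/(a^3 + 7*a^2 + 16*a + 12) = a/(a^2 + 5*a + 6)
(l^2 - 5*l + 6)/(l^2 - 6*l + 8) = (l - 3)/(l - 4)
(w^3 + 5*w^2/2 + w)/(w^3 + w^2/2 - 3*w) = (2*w + 1)/(2*w - 3)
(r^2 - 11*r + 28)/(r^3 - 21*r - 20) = (-r^2 + 11*r - 28)/(-r^3 + 21*r + 20)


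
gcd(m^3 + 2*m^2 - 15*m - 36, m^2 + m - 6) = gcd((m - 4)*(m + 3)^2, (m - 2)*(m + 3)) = m + 3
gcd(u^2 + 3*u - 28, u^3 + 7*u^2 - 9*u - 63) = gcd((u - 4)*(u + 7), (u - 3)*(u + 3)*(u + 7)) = u + 7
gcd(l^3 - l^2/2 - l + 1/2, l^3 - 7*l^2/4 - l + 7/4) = l^2 - 1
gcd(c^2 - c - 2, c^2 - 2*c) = c - 2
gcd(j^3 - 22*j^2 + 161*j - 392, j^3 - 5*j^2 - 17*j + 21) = j - 7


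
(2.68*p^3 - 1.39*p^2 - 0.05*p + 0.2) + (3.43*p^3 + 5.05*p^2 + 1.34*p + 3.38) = 6.11*p^3 + 3.66*p^2 + 1.29*p + 3.58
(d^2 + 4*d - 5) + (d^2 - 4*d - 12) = 2*d^2 - 17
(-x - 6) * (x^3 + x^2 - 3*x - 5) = -x^4 - 7*x^3 - 3*x^2 + 23*x + 30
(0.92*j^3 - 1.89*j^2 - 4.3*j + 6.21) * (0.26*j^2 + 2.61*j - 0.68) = 0.2392*j^5 + 1.9098*j^4 - 6.6765*j^3 - 8.3232*j^2 + 19.1321*j - 4.2228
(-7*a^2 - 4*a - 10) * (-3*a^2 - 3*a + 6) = 21*a^4 + 33*a^3 + 6*a - 60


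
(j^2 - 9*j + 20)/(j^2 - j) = (j^2 - 9*j + 20)/(j*(j - 1))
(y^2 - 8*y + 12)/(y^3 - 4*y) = (y - 6)/(y*(y + 2))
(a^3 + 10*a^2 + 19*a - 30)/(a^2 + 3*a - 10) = (a^2 + 5*a - 6)/(a - 2)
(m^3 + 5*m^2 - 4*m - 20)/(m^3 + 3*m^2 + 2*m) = (m^2 + 3*m - 10)/(m*(m + 1))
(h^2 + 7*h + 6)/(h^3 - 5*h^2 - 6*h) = (h + 6)/(h*(h - 6))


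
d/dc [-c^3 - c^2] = c*(-3*c - 2)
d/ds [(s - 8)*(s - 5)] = 2*s - 13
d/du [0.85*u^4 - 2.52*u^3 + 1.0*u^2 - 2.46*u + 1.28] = 3.4*u^3 - 7.56*u^2 + 2.0*u - 2.46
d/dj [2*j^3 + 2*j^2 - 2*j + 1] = 6*j^2 + 4*j - 2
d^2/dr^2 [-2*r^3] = -12*r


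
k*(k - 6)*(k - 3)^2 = k^4 - 12*k^3 + 45*k^2 - 54*k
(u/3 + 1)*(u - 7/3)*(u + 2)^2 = u^4/3 + 14*u^3/9 - u^2/9 - 76*u/9 - 28/3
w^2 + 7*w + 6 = (w + 1)*(w + 6)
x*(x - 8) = x^2 - 8*x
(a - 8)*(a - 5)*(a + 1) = a^3 - 12*a^2 + 27*a + 40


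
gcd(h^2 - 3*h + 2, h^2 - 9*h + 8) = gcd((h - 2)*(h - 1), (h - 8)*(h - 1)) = h - 1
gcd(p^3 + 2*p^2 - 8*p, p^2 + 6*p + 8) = p + 4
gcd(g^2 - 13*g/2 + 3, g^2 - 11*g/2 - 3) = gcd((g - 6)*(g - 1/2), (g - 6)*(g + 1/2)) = g - 6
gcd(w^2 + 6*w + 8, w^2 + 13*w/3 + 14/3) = w + 2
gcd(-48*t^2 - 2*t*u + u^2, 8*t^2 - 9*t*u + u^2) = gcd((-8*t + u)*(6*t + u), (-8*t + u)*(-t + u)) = 8*t - u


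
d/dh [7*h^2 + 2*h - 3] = 14*h + 2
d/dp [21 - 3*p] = -3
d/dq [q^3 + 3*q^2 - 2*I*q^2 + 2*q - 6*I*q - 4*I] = 3*q^2 + q*(6 - 4*I) + 2 - 6*I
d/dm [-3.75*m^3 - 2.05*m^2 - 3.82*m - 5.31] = -11.25*m^2 - 4.1*m - 3.82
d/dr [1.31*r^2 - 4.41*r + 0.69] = 2.62*r - 4.41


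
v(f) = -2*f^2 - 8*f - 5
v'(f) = -4*f - 8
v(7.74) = -186.74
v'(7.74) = -38.96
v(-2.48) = 2.54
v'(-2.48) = 1.92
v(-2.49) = 2.52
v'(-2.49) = 1.96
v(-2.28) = 2.84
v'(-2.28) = 1.12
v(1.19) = -17.35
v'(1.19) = -12.76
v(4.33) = -77.14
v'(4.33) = -25.32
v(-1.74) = 2.86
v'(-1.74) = -1.04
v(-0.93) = 0.71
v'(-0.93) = -4.28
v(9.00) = -239.00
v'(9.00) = -44.00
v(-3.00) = 1.00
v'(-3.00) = 4.00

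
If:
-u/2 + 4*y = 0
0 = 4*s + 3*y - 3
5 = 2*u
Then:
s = 33/64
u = 5/2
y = 5/16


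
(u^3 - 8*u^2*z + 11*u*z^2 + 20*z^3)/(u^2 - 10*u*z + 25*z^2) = (-u^2 + 3*u*z + 4*z^2)/(-u + 5*z)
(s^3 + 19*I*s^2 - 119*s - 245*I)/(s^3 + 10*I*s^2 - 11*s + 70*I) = (s + 7*I)/(s - 2*I)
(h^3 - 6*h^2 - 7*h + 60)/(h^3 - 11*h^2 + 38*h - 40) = (h + 3)/(h - 2)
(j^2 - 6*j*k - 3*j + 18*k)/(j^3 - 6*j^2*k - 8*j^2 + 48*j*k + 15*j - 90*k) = 1/(j - 5)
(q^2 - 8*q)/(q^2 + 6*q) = (q - 8)/(q + 6)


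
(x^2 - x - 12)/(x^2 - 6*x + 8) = (x + 3)/(x - 2)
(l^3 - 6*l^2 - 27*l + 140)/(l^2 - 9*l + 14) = (l^2 + l - 20)/(l - 2)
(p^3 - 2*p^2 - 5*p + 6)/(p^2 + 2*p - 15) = (p^2 + p - 2)/(p + 5)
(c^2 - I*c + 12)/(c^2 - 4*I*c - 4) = (-c^2 + I*c - 12)/(-c^2 + 4*I*c + 4)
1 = 1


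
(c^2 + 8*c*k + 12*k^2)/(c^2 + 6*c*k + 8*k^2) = (c + 6*k)/(c + 4*k)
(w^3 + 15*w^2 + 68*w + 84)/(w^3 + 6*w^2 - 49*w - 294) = (w + 2)/(w - 7)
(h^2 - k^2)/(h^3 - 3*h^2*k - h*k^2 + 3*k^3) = 1/(h - 3*k)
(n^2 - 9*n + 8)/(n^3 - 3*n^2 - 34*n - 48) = (n - 1)/(n^2 + 5*n + 6)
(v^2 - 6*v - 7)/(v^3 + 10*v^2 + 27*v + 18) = (v - 7)/(v^2 + 9*v + 18)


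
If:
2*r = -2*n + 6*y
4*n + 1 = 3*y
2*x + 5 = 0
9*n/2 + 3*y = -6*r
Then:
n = -14/53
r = 11/53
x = -5/2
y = -1/53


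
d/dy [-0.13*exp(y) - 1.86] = -0.13*exp(y)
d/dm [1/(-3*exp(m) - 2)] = 3*exp(m)/(3*exp(m) + 2)^2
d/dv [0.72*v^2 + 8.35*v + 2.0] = 1.44*v + 8.35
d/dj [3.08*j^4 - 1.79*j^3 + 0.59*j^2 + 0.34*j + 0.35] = 12.32*j^3 - 5.37*j^2 + 1.18*j + 0.34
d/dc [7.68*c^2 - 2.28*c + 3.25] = 15.36*c - 2.28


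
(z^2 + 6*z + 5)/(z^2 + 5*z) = (z + 1)/z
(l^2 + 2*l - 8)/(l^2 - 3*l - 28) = (l - 2)/(l - 7)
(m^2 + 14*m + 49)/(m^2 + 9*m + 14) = (m + 7)/(m + 2)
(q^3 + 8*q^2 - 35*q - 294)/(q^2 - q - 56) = (q^2 + q - 42)/(q - 8)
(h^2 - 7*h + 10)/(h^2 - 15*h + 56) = (h^2 - 7*h + 10)/(h^2 - 15*h + 56)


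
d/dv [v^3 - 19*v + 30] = 3*v^2 - 19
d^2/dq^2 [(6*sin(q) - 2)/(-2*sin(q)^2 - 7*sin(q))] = 2*(12*sin(q)^2 - 58*sin(q) - 66 - 25/sin(q) + 84/sin(q)^2 + 98/sin(q)^3)/(2*sin(q) + 7)^3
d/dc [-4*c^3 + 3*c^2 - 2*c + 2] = -12*c^2 + 6*c - 2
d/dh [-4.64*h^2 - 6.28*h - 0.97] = -9.28*h - 6.28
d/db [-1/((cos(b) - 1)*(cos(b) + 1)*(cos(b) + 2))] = (3 - 4*cos(b)/sin(b)^2 - 2/sin(b)^2)/((cos(b) + 2)^2*sin(b))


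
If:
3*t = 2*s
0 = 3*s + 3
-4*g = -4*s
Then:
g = -1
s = -1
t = -2/3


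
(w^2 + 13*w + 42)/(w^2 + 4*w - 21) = (w + 6)/(w - 3)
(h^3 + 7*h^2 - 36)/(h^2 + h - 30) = (h^2 + h - 6)/(h - 5)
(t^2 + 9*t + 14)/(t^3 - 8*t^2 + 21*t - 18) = (t^2 + 9*t + 14)/(t^3 - 8*t^2 + 21*t - 18)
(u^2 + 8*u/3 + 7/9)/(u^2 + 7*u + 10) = (9*u^2 + 24*u + 7)/(9*(u^2 + 7*u + 10))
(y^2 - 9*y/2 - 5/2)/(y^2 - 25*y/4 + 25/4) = 2*(2*y + 1)/(4*y - 5)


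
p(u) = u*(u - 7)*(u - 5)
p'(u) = u*(u - 7) + u*(u - 5) + (u - 7)*(u - 5)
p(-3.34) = -288.03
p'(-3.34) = 148.63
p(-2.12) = -137.66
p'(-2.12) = 99.36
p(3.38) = 19.82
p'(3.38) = -11.85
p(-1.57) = -88.40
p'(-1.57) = 80.07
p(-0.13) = -4.75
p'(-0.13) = 38.17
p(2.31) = 29.14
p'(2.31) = -4.43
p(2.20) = 29.57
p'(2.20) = -3.28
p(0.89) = 22.35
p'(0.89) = 16.02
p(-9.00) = -2016.00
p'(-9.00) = 494.00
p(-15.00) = -6600.00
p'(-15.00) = 1070.00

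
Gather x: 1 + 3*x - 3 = 3*x - 2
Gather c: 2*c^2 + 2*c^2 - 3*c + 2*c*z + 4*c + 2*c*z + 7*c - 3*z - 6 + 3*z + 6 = 4*c^2 + c*(4*z + 8)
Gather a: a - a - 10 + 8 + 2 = 0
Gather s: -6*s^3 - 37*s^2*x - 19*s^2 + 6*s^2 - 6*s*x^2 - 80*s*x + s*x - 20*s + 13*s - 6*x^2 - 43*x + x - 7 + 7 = -6*s^3 + s^2*(-37*x - 13) + s*(-6*x^2 - 79*x - 7) - 6*x^2 - 42*x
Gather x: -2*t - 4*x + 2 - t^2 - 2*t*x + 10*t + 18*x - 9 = -t^2 + 8*t + x*(14 - 2*t) - 7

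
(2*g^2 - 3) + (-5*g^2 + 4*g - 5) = -3*g^2 + 4*g - 8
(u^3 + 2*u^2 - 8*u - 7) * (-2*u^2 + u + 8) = -2*u^5 - 3*u^4 + 26*u^3 + 22*u^2 - 71*u - 56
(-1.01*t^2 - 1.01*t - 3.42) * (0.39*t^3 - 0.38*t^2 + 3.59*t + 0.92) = -0.3939*t^5 - 0.0101*t^4 - 4.5759*t^3 - 3.2555*t^2 - 13.207*t - 3.1464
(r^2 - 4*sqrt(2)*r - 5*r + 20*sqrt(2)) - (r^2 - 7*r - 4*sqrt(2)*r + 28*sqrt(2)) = 2*r - 8*sqrt(2)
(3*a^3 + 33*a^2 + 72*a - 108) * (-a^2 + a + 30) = -3*a^5 - 30*a^4 + 51*a^3 + 1170*a^2 + 2052*a - 3240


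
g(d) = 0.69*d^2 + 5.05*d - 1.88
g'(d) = 1.38*d + 5.05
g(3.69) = 26.15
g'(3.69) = 10.14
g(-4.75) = -10.30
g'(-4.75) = -1.50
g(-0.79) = -5.44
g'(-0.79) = 3.96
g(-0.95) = -6.05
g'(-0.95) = 3.74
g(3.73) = 26.56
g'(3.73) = 10.20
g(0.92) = 3.35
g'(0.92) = 6.32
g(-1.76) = -8.63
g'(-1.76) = 2.62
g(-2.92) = -10.74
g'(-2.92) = 1.02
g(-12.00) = 36.88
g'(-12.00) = -11.51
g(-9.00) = 8.56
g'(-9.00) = -7.37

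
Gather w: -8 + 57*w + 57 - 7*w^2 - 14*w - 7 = -7*w^2 + 43*w + 42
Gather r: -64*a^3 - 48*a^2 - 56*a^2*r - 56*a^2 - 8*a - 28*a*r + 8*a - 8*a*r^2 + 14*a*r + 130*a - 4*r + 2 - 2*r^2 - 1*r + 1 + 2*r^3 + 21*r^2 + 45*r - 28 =-64*a^3 - 104*a^2 + 130*a + 2*r^3 + r^2*(19 - 8*a) + r*(-56*a^2 - 14*a + 40) - 25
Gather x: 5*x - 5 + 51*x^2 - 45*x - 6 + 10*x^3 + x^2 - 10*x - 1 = 10*x^3 + 52*x^2 - 50*x - 12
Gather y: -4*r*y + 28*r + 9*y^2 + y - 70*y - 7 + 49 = 28*r + 9*y^2 + y*(-4*r - 69) + 42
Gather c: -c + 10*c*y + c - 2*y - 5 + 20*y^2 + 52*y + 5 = 10*c*y + 20*y^2 + 50*y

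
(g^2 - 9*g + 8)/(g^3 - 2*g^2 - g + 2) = (g - 8)/(g^2 - g - 2)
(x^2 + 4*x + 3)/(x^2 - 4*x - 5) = (x + 3)/(x - 5)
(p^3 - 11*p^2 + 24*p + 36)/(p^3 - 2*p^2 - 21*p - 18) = (p - 6)/(p + 3)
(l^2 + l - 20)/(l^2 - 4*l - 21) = (-l^2 - l + 20)/(-l^2 + 4*l + 21)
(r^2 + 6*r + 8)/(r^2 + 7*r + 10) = (r + 4)/(r + 5)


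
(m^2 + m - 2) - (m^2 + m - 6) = 4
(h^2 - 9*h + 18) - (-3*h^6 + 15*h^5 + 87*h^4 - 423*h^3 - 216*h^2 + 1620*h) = 3*h^6 - 15*h^5 - 87*h^4 + 423*h^3 + 217*h^2 - 1629*h + 18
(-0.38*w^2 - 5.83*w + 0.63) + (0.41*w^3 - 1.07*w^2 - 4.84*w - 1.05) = 0.41*w^3 - 1.45*w^2 - 10.67*w - 0.42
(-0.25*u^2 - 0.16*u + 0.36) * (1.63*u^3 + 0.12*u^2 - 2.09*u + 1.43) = -0.4075*u^5 - 0.2908*u^4 + 1.0901*u^3 + 0.0201*u^2 - 0.9812*u + 0.5148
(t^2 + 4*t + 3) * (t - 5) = t^3 - t^2 - 17*t - 15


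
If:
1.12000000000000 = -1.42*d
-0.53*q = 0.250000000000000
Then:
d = -0.79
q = -0.47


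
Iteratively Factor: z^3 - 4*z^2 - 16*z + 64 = (z + 4)*(z^2 - 8*z + 16) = (z - 4)*(z + 4)*(z - 4)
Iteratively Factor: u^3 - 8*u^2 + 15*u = (u - 5)*(u^2 - 3*u) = (u - 5)*(u - 3)*(u)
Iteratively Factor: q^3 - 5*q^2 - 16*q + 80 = (q - 5)*(q^2 - 16) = (q - 5)*(q + 4)*(q - 4)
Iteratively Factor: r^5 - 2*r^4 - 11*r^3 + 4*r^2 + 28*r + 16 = (r - 2)*(r^4 - 11*r^2 - 18*r - 8) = (r - 2)*(r + 1)*(r^3 - r^2 - 10*r - 8) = (r - 2)*(r + 1)*(r + 2)*(r^2 - 3*r - 4) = (r - 2)*(r + 1)^2*(r + 2)*(r - 4)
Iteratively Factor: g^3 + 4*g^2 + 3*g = (g + 1)*(g^2 + 3*g) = g*(g + 1)*(g + 3)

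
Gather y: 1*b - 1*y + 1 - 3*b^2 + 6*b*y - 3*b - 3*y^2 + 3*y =-3*b^2 - 2*b - 3*y^2 + y*(6*b + 2) + 1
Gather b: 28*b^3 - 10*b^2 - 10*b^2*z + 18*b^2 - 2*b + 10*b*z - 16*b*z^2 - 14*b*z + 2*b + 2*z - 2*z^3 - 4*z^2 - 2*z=28*b^3 + b^2*(8 - 10*z) + b*(-16*z^2 - 4*z) - 2*z^3 - 4*z^2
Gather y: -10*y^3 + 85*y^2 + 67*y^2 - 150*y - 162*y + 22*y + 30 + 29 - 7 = -10*y^3 + 152*y^2 - 290*y + 52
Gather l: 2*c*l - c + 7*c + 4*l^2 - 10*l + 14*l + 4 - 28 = 6*c + 4*l^2 + l*(2*c + 4) - 24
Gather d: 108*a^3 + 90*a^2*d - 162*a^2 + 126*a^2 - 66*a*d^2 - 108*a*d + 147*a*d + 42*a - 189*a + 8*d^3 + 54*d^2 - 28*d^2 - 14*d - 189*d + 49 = 108*a^3 - 36*a^2 - 147*a + 8*d^3 + d^2*(26 - 66*a) + d*(90*a^2 + 39*a - 203) + 49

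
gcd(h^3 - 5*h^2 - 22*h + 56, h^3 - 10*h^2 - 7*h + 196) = h^2 - 3*h - 28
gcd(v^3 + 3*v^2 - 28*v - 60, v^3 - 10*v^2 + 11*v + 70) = v^2 - 3*v - 10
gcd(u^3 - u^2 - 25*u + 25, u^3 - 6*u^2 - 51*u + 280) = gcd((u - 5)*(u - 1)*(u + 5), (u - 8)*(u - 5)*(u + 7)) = u - 5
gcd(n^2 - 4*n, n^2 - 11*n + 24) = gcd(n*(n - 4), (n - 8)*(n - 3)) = 1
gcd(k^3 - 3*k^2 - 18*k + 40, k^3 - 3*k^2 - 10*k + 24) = k - 2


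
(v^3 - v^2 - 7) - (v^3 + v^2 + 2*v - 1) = -2*v^2 - 2*v - 6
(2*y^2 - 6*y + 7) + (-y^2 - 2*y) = y^2 - 8*y + 7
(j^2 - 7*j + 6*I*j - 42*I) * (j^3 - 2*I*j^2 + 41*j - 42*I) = j^5 - 7*j^4 + 4*I*j^4 + 53*j^3 - 28*I*j^3 - 371*j^2 + 204*I*j^2 + 252*j - 1428*I*j - 1764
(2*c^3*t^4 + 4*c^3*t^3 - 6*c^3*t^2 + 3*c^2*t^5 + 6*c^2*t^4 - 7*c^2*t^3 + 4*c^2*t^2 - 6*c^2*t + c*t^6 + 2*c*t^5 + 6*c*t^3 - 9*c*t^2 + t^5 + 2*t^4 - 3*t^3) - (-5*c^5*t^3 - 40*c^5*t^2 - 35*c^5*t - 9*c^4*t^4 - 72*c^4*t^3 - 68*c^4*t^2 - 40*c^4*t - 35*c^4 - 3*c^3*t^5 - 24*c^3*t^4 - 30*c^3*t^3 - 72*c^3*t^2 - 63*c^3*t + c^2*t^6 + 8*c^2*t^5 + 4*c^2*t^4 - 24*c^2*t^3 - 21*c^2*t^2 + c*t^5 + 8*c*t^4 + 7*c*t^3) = 5*c^5*t^3 + 40*c^5*t^2 + 35*c^5*t + 9*c^4*t^4 + 72*c^4*t^3 + 68*c^4*t^2 + 40*c^4*t + 35*c^4 + 3*c^3*t^5 + 26*c^3*t^4 + 34*c^3*t^3 + 66*c^3*t^2 + 63*c^3*t - c^2*t^6 - 5*c^2*t^5 + 2*c^2*t^4 + 17*c^2*t^3 + 25*c^2*t^2 - 6*c^2*t + c*t^6 + c*t^5 - 8*c*t^4 - c*t^3 - 9*c*t^2 + t^5 + 2*t^4 - 3*t^3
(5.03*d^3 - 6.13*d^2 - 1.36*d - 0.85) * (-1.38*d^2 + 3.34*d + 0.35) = -6.9414*d^5 + 25.2596*d^4 - 16.8369*d^3 - 5.5149*d^2 - 3.315*d - 0.2975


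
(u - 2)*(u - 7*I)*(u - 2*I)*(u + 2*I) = u^4 - 2*u^3 - 7*I*u^3 + 4*u^2 + 14*I*u^2 - 8*u - 28*I*u + 56*I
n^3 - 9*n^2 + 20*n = n*(n - 5)*(n - 4)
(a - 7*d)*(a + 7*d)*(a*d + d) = a^3*d + a^2*d - 49*a*d^3 - 49*d^3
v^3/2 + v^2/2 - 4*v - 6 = (v/2 + 1)*(v - 3)*(v + 2)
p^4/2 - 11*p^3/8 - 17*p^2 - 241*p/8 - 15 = (p/2 + 1/2)*(p - 8)*(p + 5/4)*(p + 3)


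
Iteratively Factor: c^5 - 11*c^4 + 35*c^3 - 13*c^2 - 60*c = (c)*(c^4 - 11*c^3 + 35*c^2 - 13*c - 60) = c*(c - 3)*(c^3 - 8*c^2 + 11*c + 20) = c*(c - 3)*(c + 1)*(c^2 - 9*c + 20) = c*(c - 5)*(c - 3)*(c + 1)*(c - 4)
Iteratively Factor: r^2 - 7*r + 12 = (r - 4)*(r - 3)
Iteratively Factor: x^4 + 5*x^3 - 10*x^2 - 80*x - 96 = (x + 4)*(x^3 + x^2 - 14*x - 24) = (x + 3)*(x + 4)*(x^2 - 2*x - 8) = (x + 2)*(x + 3)*(x + 4)*(x - 4)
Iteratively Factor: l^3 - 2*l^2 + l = (l)*(l^2 - 2*l + 1) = l*(l - 1)*(l - 1)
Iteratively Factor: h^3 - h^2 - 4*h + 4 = (h - 1)*(h^2 - 4) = (h - 1)*(h + 2)*(h - 2)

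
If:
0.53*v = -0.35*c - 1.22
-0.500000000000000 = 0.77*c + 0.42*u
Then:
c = -1.51428571428571*v - 3.48571428571429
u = 2.77619047619048*v + 5.2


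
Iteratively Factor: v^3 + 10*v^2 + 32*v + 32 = (v + 2)*(v^2 + 8*v + 16) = (v + 2)*(v + 4)*(v + 4)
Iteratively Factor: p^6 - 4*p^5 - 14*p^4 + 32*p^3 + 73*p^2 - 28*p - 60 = (p - 5)*(p^5 + p^4 - 9*p^3 - 13*p^2 + 8*p + 12) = (p - 5)*(p - 1)*(p^4 + 2*p^3 - 7*p^2 - 20*p - 12) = (p - 5)*(p - 1)*(p + 1)*(p^3 + p^2 - 8*p - 12) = (p - 5)*(p - 1)*(p + 1)*(p + 2)*(p^2 - p - 6) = (p - 5)*(p - 3)*(p - 1)*(p + 1)*(p + 2)*(p + 2)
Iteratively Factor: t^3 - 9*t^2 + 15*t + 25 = (t - 5)*(t^2 - 4*t - 5) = (t - 5)*(t + 1)*(t - 5)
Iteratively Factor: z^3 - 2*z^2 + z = (z)*(z^2 - 2*z + 1) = z*(z - 1)*(z - 1)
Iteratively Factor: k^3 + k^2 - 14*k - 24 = (k + 3)*(k^2 - 2*k - 8) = (k - 4)*(k + 3)*(k + 2)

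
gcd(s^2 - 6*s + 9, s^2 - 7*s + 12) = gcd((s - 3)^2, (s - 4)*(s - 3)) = s - 3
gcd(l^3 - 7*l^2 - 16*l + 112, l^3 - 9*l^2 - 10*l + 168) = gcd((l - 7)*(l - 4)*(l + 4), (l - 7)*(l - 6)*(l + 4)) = l^2 - 3*l - 28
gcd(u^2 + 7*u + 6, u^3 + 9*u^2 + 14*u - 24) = u + 6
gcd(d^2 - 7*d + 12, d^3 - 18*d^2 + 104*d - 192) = d - 4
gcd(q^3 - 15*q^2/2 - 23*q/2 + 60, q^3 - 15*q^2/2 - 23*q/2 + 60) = q^3 - 15*q^2/2 - 23*q/2 + 60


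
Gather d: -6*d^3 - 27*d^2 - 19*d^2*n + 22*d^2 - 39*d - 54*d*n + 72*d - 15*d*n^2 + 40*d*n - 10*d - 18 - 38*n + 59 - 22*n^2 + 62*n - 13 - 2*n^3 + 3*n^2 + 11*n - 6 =-6*d^3 + d^2*(-19*n - 5) + d*(-15*n^2 - 14*n + 23) - 2*n^3 - 19*n^2 + 35*n + 22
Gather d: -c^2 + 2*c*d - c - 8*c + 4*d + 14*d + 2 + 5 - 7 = -c^2 - 9*c + d*(2*c + 18)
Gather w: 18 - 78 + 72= 12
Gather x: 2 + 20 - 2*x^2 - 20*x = -2*x^2 - 20*x + 22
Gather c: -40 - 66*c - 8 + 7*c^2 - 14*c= 7*c^2 - 80*c - 48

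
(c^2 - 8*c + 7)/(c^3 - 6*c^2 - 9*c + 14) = 1/(c + 2)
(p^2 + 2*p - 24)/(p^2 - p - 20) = (-p^2 - 2*p + 24)/(-p^2 + p + 20)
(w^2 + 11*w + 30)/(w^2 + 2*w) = (w^2 + 11*w + 30)/(w*(w + 2))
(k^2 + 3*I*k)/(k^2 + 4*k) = (k + 3*I)/(k + 4)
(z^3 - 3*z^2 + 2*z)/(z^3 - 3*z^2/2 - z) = 2*(z - 1)/(2*z + 1)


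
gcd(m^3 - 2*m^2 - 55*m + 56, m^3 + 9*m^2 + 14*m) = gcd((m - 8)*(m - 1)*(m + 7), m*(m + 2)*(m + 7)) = m + 7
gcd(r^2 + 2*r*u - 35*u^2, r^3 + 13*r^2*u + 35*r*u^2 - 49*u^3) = r + 7*u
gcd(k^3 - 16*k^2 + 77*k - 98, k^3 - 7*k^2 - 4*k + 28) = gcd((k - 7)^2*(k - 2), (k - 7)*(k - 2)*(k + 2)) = k^2 - 9*k + 14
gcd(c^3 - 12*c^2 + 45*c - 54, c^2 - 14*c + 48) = c - 6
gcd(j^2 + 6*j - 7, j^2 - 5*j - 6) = 1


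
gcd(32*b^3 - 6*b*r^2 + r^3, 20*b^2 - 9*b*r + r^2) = -4*b + r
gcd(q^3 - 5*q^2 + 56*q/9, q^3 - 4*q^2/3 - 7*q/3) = q^2 - 7*q/3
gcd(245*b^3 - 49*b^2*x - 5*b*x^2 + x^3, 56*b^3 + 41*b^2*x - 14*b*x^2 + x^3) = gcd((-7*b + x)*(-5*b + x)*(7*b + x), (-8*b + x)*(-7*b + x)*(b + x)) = -7*b + x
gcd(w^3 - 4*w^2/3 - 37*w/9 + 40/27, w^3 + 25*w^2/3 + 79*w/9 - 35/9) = w^2 + 4*w/3 - 5/9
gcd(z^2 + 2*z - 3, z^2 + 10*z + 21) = z + 3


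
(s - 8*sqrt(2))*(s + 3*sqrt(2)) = s^2 - 5*sqrt(2)*s - 48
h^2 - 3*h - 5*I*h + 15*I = (h - 3)*(h - 5*I)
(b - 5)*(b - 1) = b^2 - 6*b + 5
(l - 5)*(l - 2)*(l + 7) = l^3 - 39*l + 70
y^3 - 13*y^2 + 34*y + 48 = (y - 8)*(y - 6)*(y + 1)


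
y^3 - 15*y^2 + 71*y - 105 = (y - 7)*(y - 5)*(y - 3)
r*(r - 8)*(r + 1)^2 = r^4 - 6*r^3 - 15*r^2 - 8*r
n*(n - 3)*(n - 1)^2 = n^4 - 5*n^3 + 7*n^2 - 3*n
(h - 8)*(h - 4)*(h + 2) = h^3 - 10*h^2 + 8*h + 64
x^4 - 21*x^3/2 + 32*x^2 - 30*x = x*(x - 6)*(x - 5/2)*(x - 2)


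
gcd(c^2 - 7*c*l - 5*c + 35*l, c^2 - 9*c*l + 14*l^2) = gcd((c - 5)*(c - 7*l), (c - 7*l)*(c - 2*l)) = c - 7*l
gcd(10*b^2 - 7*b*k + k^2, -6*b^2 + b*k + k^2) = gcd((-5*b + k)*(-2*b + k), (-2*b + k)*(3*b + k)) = 2*b - k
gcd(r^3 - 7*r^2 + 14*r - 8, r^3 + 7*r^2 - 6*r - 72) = 1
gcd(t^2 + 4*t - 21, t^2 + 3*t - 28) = t + 7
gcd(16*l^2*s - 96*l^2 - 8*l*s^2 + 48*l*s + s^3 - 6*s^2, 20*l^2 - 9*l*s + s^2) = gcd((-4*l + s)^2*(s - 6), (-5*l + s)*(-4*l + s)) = -4*l + s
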